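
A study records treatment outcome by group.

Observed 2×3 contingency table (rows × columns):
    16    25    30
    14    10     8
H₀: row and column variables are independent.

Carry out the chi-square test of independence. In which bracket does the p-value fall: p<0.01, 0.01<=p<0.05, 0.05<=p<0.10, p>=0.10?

Row totals [71, 32], col totals [30, 35, 38], n=103
χ² = (16−20.68)²/20.68 + (25−24.13)²/24.13 + (30−26.19)²/26.19 + (14−9.32)²/9.32 + (10−10.87)²/10.87 + (8−11.81)²/11.81 = 5.2902
df = 2
p-value (upper-tail) = 0.07100
→ bracket: 0.05<=p<0.10

p-value bracket: 0.05<=p<0.10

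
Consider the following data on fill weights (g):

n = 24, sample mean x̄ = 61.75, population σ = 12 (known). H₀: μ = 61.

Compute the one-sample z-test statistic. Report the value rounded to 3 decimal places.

test statistic = 0.306

SE = σ/√n = 12/√24 = 2.4495
z = (x̄−μ₀)/SE = (61.75−61)/2.4495 = 0.3062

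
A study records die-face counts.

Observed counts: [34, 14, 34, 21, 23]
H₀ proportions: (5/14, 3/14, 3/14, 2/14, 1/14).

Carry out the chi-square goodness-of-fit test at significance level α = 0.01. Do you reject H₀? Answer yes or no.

reject H₀: yes

n = 126; E_i = n·p_i = [45.00, 27.00, 27.00, 18.00, 9.00]
χ² = (34−45.00)²/45.00 + (14−27.00)²/27.00 + (34−27.00)²/27.00 + (21−18.00)²/18.00 + (23−9.00)²/9.00 = 33.0407
df = 4
p-value (upper-tail) = 0.00000
At α=0.01: p < α → reject H₀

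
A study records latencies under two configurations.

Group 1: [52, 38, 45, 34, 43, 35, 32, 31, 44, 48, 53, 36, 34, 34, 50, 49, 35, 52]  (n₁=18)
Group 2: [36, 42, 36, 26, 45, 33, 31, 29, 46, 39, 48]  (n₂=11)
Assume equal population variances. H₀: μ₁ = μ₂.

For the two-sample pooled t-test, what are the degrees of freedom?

df = n₁ + n₂ − 2 = 18 + 11 − 2 = 27

degrees of freedom = 27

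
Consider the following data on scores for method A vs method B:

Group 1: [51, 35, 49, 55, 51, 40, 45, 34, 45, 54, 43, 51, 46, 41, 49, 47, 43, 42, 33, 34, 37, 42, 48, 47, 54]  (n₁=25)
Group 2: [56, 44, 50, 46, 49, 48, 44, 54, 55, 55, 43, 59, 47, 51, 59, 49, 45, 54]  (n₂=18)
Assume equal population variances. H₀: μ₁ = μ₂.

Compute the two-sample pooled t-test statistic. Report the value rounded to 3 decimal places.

test statistic = -3.117

x̄₁=44.640, s₁=6.563, n₁=25
x̄₂=50.444, s₂=5.170, n₂=18
s_p² = [24·6.563² + 17·5.170²]/41 = 36.2977
SE = √(s_p²·(1/25+1/18)) = 1.8624
t = (44.640−50.444)/1.8624 = -3.1167
df = 41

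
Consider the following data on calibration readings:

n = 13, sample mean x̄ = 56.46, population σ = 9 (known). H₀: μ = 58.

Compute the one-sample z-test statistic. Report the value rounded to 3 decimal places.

SE = σ/√n = 9/√13 = 2.4962
z = (x̄−μ₀)/SE = (56.46−58)/2.4962 = -0.6169

test statistic = -0.617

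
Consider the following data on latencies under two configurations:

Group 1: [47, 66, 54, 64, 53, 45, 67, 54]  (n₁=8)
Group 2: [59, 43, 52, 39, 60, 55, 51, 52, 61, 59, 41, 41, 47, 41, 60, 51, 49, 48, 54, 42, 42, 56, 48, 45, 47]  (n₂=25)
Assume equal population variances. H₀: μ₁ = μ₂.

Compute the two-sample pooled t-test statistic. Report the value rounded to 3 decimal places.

x̄₁=56.250, s₁=8.481, n₁=8
x̄₂=49.720, s₂=6.955, n₂=25
s_p² = [7·8.481² + 24·6.955²]/31 = 53.6948
SE = √(s_p²·(1/8+1/25)) = 2.9765
t = (56.250−49.720)/2.9765 = 2.1938
df = 31

test statistic = 2.194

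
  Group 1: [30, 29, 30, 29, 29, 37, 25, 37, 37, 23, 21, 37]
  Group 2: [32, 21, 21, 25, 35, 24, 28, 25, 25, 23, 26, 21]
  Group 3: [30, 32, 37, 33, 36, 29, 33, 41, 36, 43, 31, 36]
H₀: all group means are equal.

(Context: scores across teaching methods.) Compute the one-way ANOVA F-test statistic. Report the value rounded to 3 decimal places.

Group means [30.33, 25.50, 34.75], grand mean 30.194
SSB = Σnᵢ(x̄ᵢ−x̄)² = 513.722; SSW = ΣΣ(x−x̄ᵢ)² = 761.917
MSB = 513.722/2 = 256.8611; MSW = 761.917/33 = 23.0884
F = MSB/MSW = 11.1251
df = (2, 33)

test statistic = 11.125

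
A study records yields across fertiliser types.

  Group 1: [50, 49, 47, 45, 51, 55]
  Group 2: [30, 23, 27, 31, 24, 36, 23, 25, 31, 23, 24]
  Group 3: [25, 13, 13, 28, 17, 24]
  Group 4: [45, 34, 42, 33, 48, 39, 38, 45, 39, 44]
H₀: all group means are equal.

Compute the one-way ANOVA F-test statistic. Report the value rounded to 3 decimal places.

test statistic = 50.983

Group means [49.50, 27.00, 20.00, 40.70], grand mean 33.970
SSB = Σnᵢ(x̄ᵢ−x̄)² = 3605.370; SSW = ΣΣ(x−x̄ᵢ)² = 683.600
MSB = 3605.370/3 = 1201.7899; MSW = 683.600/29 = 23.5724
F = MSB/MSW = 50.9829
df = (3, 29)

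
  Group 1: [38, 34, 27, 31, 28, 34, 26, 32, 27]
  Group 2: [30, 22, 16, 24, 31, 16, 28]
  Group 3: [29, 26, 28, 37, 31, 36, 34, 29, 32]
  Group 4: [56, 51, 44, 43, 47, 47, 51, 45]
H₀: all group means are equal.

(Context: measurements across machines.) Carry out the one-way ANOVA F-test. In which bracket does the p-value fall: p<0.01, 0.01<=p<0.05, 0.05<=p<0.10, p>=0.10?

Group means [30.78, 23.86, 31.33, 48.00], grand mean 33.636
SSB = Σnᵢ(x̄ᵢ−x̄)² = 2441.224; SSW = ΣΣ(x−x̄ᵢ)² = 612.413
MSB = 2441.224/3 = 813.7412; MSW = 612.413/29 = 21.1177
F = MSB/MSW = 38.5336
df = (3, 29)
p-value (upper-tail) = 0.00000
→ bracket: p<0.01

p-value bracket: p<0.01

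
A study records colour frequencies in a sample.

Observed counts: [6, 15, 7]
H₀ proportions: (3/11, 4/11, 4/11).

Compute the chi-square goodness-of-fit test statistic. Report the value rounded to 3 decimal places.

test statistic = 3.625

n = 28; E_i = n·p_i = [7.64, 10.18, 10.18]
χ² = (6−7.64)²/7.64 + (15−10.18)²/10.18 + (7−10.18)²/10.18 = 3.6250
df = 2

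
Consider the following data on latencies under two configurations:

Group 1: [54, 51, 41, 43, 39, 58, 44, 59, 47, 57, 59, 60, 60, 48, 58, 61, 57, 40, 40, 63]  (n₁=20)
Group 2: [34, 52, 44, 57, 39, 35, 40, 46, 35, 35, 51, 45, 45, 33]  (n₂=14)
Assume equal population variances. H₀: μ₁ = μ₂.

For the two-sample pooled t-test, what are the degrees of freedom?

degrees of freedom = 32

df = n₁ + n₂ − 2 = 20 + 14 − 2 = 32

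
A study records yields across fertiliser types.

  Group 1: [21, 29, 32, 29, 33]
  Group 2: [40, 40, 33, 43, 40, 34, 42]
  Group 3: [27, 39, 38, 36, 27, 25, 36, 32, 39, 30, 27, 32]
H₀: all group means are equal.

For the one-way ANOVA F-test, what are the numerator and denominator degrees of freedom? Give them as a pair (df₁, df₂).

k = 3 groups, N = 24 total
df = (k−1, N−k) = (3−1, 24−3) = (2, 21)

degrees of freedom = [2, 21]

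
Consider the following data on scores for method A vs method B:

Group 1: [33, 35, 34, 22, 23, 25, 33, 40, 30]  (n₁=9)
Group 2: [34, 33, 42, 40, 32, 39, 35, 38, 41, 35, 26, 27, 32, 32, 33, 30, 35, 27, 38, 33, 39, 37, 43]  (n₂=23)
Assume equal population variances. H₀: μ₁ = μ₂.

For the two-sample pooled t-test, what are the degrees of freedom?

df = n₁ + n₂ − 2 = 9 + 23 − 2 = 30

degrees of freedom = 30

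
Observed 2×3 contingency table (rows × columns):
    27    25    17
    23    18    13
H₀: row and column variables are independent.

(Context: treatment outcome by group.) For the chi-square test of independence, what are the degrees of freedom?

degrees of freedom = 2

df = (r−1)(c−1) = (2−1)·(3−1) = 2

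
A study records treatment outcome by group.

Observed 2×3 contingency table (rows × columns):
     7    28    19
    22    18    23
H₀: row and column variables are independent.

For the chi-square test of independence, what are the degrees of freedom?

degrees of freedom = 2

df = (r−1)(c−1) = (2−1)·(3−1) = 2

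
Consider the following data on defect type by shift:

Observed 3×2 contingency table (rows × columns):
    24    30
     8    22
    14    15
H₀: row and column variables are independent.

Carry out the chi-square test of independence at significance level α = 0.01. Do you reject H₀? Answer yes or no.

Row totals [54, 30, 29], col totals [46, 67], n=113
χ² = (24−21.98)²/21.98 + (30−32.02)²/32.02 + (8−12.21)²/12.21 + (22−17.79)²/17.79 + (14−11.81)²/11.81 + (15−17.19)²/17.19 = 3.4510
df = 2
p-value (upper-tail) = 0.17808
At α=0.01: p ≥ α → fail to reject H₀

reject H₀: no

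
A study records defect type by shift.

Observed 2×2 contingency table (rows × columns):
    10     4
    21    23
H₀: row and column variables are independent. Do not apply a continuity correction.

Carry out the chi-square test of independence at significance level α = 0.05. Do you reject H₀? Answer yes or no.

reject H₀: no

Row totals [14, 44], col totals [31, 27], n=58
χ² = (10−7.48)²/7.48 + (4−6.52)²/6.52 + (21−23.52)²/23.52 + (23−20.48)²/20.48 = 2.3979
df = 1
p-value (upper-tail) = 0.12150
At α=0.05: p ≥ α → fail to reject H₀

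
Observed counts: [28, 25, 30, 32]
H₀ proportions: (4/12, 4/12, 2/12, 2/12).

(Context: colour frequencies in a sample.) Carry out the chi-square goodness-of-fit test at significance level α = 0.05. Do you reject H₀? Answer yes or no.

reject H₀: yes

n = 115; E_i = n·p_i = [38.33, 38.33, 19.17, 19.17]
χ² = (28−38.33)²/38.33 + (25−38.33)²/38.33 + (30−19.17)²/19.17 + (32−19.17)²/19.17 = 22.1391
df = 3
p-value (upper-tail) = 0.00006
At α=0.05: p < α → reject H₀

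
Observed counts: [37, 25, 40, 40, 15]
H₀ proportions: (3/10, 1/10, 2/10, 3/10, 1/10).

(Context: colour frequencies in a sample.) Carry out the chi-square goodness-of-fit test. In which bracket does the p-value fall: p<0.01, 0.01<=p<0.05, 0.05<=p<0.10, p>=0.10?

p-value bracket: 0.01<=p<0.05

n = 157; E_i = n·p_i = [47.10, 15.70, 31.40, 47.10, 15.70]
χ² = (37−47.10)²/47.10 + (25−15.70)²/15.70 + (40−31.40)²/31.40 + (40−47.10)²/47.10 + (15−15.70)²/15.70 = 11.1316
df = 4
p-value (upper-tail) = 0.02512
→ bracket: 0.01<=p<0.05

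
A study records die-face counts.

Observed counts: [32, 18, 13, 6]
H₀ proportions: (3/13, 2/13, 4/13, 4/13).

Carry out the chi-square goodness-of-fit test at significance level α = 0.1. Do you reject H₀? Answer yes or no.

n = 69; E_i = n·p_i = [15.92, 10.62, 21.23, 21.23]
χ² = (32−15.92)²/15.92 + (18−10.62)²/10.62 + (13−21.23)²/21.23 + (6−21.23)²/21.23 = 35.4867
df = 3
p-value (upper-tail) = 0.00000
At α=0.1: p < α → reject H₀

reject H₀: yes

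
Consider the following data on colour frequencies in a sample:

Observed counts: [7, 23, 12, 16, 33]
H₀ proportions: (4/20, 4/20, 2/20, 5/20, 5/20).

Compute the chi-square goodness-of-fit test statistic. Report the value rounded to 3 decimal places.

test statistic = 15.703

n = 91; E_i = n·p_i = [18.20, 18.20, 9.10, 22.75, 22.75]
χ² = (7−18.20)²/18.20 + (23−18.20)²/18.20 + (12−9.10)²/9.10 + (16−22.75)²/22.75 + (33−22.75)²/22.75 = 15.7033
df = 4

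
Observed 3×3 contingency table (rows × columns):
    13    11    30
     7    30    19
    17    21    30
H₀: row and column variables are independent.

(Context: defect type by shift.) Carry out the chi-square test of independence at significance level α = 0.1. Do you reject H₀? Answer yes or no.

Row totals [54, 56, 68], col totals [37, 62, 79], n=178
χ² = (13−11.22)²/11.22 + (11−18.81)²/18.81 + (30−23.97)²/23.97 + (7−11.64)²/11.64 + (30−19.51)²/19.51 + (19−24.85)²/24.85 + (17−14.13)²/14.13 + (21−23.69)²/23.69 + (30−30.18)²/30.18 = 14.8031
df = 4
p-value (upper-tail) = 0.00513
At α=0.1: p < α → reject H₀

reject H₀: yes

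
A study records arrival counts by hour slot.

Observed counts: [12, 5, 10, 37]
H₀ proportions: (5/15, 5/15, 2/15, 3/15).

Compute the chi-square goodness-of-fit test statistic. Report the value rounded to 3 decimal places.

n = 64; E_i = n·p_i = [21.33, 21.33, 8.53, 12.80]
χ² = (12−21.33)²/21.33 + (5−21.33)²/21.33 + (10−8.53)²/8.53 + (37−12.80)²/12.80 = 62.5937
df = 3

test statistic = 62.594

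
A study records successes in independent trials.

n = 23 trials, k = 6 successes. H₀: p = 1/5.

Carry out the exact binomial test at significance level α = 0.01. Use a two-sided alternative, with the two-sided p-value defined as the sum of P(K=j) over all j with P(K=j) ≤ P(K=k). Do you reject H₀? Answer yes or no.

reject H₀: no

Exact binomial: n=23, k=6, p₀=1/5=0.2000
P(X=j) = C(n,j)·p₀^j·(1−p₀)^(n−j); p = Σ P(X=j) over j with P(X=j) ≤ P(X=6)
p-value (two-sided) = 0.43850
At α=0.01: p ≥ α → fail to reject H₀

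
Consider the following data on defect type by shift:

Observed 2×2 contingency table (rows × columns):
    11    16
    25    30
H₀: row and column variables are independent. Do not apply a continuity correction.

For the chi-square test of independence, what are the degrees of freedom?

degrees of freedom = 1

df = (r−1)(c−1) = (2−1)·(2−1) = 1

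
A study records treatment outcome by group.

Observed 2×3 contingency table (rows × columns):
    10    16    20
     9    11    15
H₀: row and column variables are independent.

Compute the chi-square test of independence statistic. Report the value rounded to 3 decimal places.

Row totals [46, 35], col totals [19, 27, 35], n=81
χ² = (10−10.79)²/10.79 + (16−15.33)²/15.33 + (20−19.88)²/19.88 + (9−8.21)²/8.21 + (11−11.67)²/11.67 + (15−15.12)²/15.12 = 0.2028
df = 2

test statistic = 0.203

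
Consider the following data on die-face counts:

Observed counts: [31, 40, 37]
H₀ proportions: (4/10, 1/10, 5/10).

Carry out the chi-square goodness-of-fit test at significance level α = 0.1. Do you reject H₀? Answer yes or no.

n = 108; E_i = n·p_i = [43.20, 10.80, 54.00]
χ² = (31−43.20)²/43.20 + (40−10.80)²/10.80 + (37−54.00)²/54.00 = 87.7454
df = 2
p-value (upper-tail) = 0.00000
At α=0.1: p < α → reject H₀

reject H₀: yes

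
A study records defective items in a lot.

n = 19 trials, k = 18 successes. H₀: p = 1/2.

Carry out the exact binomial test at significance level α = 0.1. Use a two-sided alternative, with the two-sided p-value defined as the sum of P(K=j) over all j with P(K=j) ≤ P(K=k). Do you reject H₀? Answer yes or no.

reject H₀: yes

Exact binomial: n=19, k=18, p₀=1/2=0.5000
P(X=j) = C(n,j)·p₀^j·(1−p₀)^(n−j); p = Σ P(X=j) over j with P(X=j) ≤ P(X=18)
p-value (two-sided) = 0.00008
At α=0.1: p < α → reject H₀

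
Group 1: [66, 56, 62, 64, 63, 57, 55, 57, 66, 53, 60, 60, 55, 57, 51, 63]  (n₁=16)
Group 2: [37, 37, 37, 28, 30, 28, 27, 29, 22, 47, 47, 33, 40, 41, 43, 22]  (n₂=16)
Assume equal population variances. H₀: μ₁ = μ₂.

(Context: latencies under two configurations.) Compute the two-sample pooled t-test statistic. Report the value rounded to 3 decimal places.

test statistic = 10.661

x̄₁=59.062, s₁=4.611, n₁=16
x̄₂=34.250, s₂=8.087, n₂=16
s_p² = [15·4.611² + 15·8.087²]/30 = 43.3312
SE = √(s_p²·(1/16+1/16)) = 2.3273
t = (59.062−34.250)/2.3273 = 10.6614
df = 30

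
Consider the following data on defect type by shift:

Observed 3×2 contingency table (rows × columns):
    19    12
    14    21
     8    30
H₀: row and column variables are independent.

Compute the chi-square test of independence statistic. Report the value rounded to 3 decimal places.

Row totals [31, 35, 38], col totals [41, 63], n=104
χ² = (19−12.22)²/12.22 + (12−18.78)²/18.78 + (14−13.80)²/13.80 + (21−21.20)²/21.20 + (8−14.98)²/14.98 + (30−23.02)²/23.02 = 11.5819
df = 2

test statistic = 11.582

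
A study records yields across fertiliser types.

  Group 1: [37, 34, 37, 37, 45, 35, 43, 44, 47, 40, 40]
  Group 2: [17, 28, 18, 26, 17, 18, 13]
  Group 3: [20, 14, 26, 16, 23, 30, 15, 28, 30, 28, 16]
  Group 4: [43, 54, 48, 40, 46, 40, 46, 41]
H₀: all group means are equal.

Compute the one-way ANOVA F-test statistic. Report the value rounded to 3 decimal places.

test statistic = 48.561

Group means [39.91, 19.57, 22.36, 44.75], grand mean 31.892
SSB = Σnᵢ(x̄ᵢ−x̄)² = 4090.899; SSW = ΣΣ(x−x̄ᵢ)² = 926.669
MSB = 4090.899/3 = 1363.6329; MSW = 926.669/33 = 28.0809
F = MSB/MSW = 48.5609
df = (3, 33)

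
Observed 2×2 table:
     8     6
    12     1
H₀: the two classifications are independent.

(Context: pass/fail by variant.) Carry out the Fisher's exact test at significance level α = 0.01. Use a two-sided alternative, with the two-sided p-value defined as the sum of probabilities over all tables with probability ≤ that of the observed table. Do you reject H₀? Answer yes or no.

Margins: r₁=14, r₂=13, c₁=20, c₂=7, n=27
p_obs = C(14,8)·C(13,12)/C(27,20); sum pmf over tables with pmf ≤ p_obs
p-value (two-sided) = 0.07681
At α=0.01: p ≥ α → fail to reject H₀

reject H₀: no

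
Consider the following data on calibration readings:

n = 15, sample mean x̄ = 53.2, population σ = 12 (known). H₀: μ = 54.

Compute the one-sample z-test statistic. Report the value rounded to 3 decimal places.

test statistic = -0.258

SE = σ/√n = 12/√15 = 3.0984
z = (x̄−μ₀)/SE = (53.2−54)/3.0984 = -0.2582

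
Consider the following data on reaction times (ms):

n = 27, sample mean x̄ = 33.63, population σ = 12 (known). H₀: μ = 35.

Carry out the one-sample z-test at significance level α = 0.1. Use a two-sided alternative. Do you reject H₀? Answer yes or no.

reject H₀: no

SE = σ/√n = 12/√27 = 2.3094
z = (x̄−μ₀)/SE = (33.63−35)/2.3094 = -0.5932
p-value (two-sided) = 0.55303
At α=0.1: p ≥ α → fail to reject H₀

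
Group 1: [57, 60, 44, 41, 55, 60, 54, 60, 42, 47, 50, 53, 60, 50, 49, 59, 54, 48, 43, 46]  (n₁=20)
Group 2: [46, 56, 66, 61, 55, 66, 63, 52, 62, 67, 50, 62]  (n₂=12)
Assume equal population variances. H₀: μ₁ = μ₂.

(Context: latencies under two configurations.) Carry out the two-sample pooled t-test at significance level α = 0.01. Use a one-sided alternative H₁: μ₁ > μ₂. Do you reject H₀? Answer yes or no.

x̄₁=51.600, s₁=6.508, n₁=20
x̄₂=58.833, s₂=6.900, n₂=12
s_p² = [19·6.508² + 11·6.900²]/30 = 44.2822
SE = √(s_p²·(1/20+1/12)) = 2.4299
t = (51.600−58.833)/2.4299 = -2.9768
df = 30
p-value (one-sided, H₁ greater) = 0.99714
At α=0.01: p ≥ α → fail to reject H₀

reject H₀: no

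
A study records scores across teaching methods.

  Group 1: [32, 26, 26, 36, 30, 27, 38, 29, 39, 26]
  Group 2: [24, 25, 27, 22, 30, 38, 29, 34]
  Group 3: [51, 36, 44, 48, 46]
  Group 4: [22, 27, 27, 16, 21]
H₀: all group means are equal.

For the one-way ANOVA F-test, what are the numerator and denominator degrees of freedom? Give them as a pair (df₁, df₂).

degrees of freedom = [3, 24]

k = 4 groups, N = 28 total
df = (k−1, N−k) = (4−1, 28−4) = (3, 24)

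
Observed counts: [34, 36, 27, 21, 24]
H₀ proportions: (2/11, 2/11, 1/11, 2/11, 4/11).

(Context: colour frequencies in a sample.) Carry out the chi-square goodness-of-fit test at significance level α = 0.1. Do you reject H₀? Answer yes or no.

reject H₀: yes

n = 142; E_i = n·p_i = [25.82, 25.82, 12.91, 25.82, 51.64]
χ² = (34−25.82)²/25.82 + (36−25.82)²/25.82 + (27−12.91)²/12.91 + (21−25.82)²/25.82 + (24−51.64)²/51.64 = 37.6796
df = 4
p-value (upper-tail) = 0.00000
At α=0.1: p < α → reject H₀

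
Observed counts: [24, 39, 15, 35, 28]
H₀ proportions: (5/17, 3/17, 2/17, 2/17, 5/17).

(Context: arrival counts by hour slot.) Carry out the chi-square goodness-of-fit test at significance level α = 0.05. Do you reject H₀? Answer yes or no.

n = 141; E_i = n·p_i = [41.47, 24.88, 16.59, 16.59, 41.47]
χ² = (24−41.47)²/41.47 + (39−24.88)²/24.88 + (15−16.59)²/16.59 + (35−16.59)²/16.59 + (28−41.47)²/41.47 = 40.3333
df = 4
p-value (upper-tail) = 0.00000
At α=0.05: p < α → reject H₀

reject H₀: yes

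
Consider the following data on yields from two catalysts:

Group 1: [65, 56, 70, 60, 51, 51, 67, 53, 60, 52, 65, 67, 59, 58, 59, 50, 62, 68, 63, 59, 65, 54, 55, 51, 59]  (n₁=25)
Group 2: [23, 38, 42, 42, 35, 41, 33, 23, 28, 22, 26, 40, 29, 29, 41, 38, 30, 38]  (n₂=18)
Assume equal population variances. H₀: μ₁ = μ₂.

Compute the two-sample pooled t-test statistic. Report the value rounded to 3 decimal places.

test statistic = 12.931

x̄₁=59.160, s₁=6.032, n₁=25
x̄₂=33.222, s₂=7.084, n₂=18
s_p² = [24·6.032² + 17·7.084²]/41 = 42.1091
SE = √(s_p²·(1/25+1/18)) = 2.0059
t = (59.160−33.222)/2.0059 = 12.9306
df = 41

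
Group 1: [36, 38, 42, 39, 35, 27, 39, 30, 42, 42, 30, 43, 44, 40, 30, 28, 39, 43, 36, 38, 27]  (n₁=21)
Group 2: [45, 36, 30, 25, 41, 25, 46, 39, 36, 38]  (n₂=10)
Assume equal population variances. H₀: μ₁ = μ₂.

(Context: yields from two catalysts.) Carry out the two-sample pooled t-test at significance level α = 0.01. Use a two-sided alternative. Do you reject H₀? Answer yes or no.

x̄₁=36.571, s₁=5.697, n₁=21
x̄₂=36.100, s₂=7.430, n₂=10
s_p² = [20·5.697² + 9·7.430²]/29 = 39.5187
SE = √(s_p²·(1/21+1/10)) = 2.4153
t = (36.571−36.100)/2.4153 = 0.1952
df = 29
p-value (two-sided) = 0.84661
At α=0.01: p ≥ α → fail to reject H₀

reject H₀: no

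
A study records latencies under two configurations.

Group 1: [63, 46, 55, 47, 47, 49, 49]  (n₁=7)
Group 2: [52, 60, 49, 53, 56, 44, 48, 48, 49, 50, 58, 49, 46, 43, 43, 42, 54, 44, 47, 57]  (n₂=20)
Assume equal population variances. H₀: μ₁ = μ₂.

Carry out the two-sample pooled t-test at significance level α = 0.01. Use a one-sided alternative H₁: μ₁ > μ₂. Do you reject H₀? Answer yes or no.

x̄₁=50.857, s₁=6.122, n₁=7
x̄₂=49.600, s₂=5.355, n₂=20
s_p² = [6·6.122² + 19·5.355²]/25 = 30.7863
SE = √(s_p²·(1/7+1/20)) = 2.4367
t = (50.857−49.600)/2.4367 = 0.5159
df = 25
p-value (one-sided, H₁ greater) = 0.30522
At α=0.01: p ≥ α → fail to reject H₀

reject H₀: no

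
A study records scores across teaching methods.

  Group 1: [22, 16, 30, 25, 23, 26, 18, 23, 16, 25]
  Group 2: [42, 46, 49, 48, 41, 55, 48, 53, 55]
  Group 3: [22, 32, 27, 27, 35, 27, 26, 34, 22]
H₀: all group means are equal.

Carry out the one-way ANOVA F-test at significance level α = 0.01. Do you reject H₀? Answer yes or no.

reject H₀: yes

Group means [22.40, 48.56, 28.00], grand mean 32.607
SSB = Σnᵢ(x̄ᵢ−x̄)² = 3522.056; SSW = ΣΣ(x−x̄ᵢ)² = 576.622
MSB = 3522.056/2 = 1761.0282; MSW = 576.622/25 = 23.0649
F = MSB/MSW = 76.3510
df = (2, 25)
p-value (upper-tail) = 0.00000
At α=0.01: p < α → reject H₀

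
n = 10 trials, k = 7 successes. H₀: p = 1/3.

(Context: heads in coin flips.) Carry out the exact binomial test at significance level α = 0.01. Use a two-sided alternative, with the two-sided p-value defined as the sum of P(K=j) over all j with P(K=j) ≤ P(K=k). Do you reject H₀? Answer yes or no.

reject H₀: no

Exact binomial: n=10, k=7, p₀=1/3=0.3333
P(X=j) = C(n,j)·p₀^j·(1−p₀)^(n−j); p = Σ P(X=j) over j with P(X=j) ≤ P(X=7)
p-value (two-sided) = 0.01966
At α=0.01: p ≥ α → fail to reject H₀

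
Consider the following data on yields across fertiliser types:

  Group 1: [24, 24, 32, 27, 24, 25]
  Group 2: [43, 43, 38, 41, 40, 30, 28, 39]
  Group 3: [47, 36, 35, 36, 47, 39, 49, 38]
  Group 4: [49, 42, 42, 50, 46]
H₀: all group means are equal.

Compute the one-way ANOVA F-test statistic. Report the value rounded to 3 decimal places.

Group means [26.00, 37.75, 40.88, 45.80], grand mean 37.556
SSB = Σnᵢ(x̄ᵢ−x̄)² = 1229.492; SSW = ΣΣ(x−x̄ᵢ)² = 569.175
MSB = 1229.492/3 = 409.8306; MSW = 569.175/23 = 24.7467
F = MSB/MSW = 16.5610
df = (3, 23)

test statistic = 16.561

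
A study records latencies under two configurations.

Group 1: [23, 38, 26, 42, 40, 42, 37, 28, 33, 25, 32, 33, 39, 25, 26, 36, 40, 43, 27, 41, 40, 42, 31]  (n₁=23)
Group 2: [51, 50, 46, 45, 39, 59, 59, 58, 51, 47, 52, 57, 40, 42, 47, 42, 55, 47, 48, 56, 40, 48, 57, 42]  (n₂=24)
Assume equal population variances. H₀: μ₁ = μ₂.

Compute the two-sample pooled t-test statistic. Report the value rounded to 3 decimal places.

test statistic = -7.689

x̄₁=34.304, s₁=6.718, n₁=23
x̄₂=49.083, s₂=6.460, n₂=24
s_p² = [22·6.718² + 23·6.460²]/45 = 43.3934
SE = √(s_p²·(1/23+1/24)) = 1.9222
t = (34.304−49.083)/1.9222 = -7.6887
df = 45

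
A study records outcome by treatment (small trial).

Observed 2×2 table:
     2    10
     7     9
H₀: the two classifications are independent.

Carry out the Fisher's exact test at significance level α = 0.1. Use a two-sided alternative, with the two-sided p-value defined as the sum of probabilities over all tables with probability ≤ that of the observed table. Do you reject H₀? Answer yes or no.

reject H₀: no

Margins: r₁=12, r₂=16, c₁=9, c₂=19, n=28
p_obs = C(12,2)·C(16,7)/C(28,9); sum pmf over tables with pmf ≤ p_obs
p-value (two-sided) = 0.22319
At α=0.1: p ≥ α → fail to reject H₀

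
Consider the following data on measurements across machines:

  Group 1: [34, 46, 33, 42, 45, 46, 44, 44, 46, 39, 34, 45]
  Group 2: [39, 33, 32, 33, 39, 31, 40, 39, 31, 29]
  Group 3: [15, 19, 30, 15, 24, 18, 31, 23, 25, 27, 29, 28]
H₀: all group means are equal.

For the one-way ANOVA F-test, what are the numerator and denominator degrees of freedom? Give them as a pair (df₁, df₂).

k = 3 groups, N = 34 total
df = (k−1, N−k) = (3−1, 34−3) = (2, 31)

degrees of freedom = [2, 31]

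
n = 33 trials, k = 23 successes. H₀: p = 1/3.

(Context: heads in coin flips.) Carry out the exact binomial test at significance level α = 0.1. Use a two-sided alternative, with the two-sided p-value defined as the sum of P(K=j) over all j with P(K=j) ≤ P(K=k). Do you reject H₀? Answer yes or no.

reject H₀: yes

Exact binomial: n=33, k=23, p₀=1/3=0.3333
P(X=j) = C(n,j)·p₀^j·(1−p₀)^(n−j); p = Σ P(X=j) over j with P(X=j) ≤ P(X=23)
p-value (two-sided) = 0.00002
At α=0.1: p < α → reject H₀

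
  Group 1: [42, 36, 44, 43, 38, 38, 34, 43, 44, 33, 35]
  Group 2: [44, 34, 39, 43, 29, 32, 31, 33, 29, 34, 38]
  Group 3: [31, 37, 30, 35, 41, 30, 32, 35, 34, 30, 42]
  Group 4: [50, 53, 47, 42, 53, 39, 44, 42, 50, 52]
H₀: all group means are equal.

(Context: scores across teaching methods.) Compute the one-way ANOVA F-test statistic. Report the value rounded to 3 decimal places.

test statistic = 16.117

Group means [39.09, 35.09, 34.27, 47.20], grand mean 38.721
SSB = Σnᵢ(x̄ᵢ−x̄)² = 1083.051; SSW = ΣΣ(x−x̄ᵢ)² = 873.600
MSB = 1083.051/3 = 361.0171; MSW = 873.600/39 = 22.4000
F = MSB/MSW = 16.1168
df = (3, 39)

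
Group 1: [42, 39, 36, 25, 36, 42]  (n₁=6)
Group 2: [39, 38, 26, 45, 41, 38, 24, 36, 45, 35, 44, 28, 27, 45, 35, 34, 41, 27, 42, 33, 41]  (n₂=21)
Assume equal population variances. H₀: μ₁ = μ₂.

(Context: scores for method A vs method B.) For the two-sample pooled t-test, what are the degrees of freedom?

degrees of freedom = 25

df = n₁ + n₂ − 2 = 6 + 21 − 2 = 25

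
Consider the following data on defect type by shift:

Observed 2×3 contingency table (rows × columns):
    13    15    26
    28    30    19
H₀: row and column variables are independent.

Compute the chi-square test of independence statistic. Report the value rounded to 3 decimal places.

Row totals [54, 77], col totals [41, 45, 45], n=131
χ² = (13−16.90)²/16.90 + (15−18.55)²/18.55 + (26−18.55)²/18.55 + (28−24.10)²/24.10 + (30−26.45)²/26.45 + (19−26.45)²/26.45 = 7.7783
df = 2

test statistic = 7.778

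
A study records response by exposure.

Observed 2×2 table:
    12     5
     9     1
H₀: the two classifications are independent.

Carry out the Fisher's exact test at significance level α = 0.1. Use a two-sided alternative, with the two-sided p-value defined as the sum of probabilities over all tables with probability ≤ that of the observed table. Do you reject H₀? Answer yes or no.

reject H₀: no

Margins: r₁=17, r₂=10, c₁=21, c₂=6, n=27
p_obs = C(17,12)·C(10,9)/C(27,21); sum pmf over tables with pmf ≤ p_obs
p-value (two-sided) = 0.36252
At α=0.1: p ≥ α → fail to reject H₀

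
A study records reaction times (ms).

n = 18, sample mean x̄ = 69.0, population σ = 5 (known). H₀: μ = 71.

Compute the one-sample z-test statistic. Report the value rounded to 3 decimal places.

SE = σ/√n = 5/√18 = 1.1785
z = (x̄−μ₀)/SE = (69.0−71)/1.1785 = -1.6971

test statistic = -1.697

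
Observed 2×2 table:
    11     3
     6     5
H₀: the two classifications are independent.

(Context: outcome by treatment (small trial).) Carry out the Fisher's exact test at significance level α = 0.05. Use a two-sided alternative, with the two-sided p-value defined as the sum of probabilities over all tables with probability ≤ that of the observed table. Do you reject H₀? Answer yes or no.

Margins: r₁=14, r₂=11, c₁=17, c₂=8, n=25
p_obs = C(14,11)·C(11,6)/C(25,17); sum pmf over tables with pmf ≤ p_obs
p-value (two-sided) = 0.38917
At α=0.05: p ≥ α → fail to reject H₀

reject H₀: no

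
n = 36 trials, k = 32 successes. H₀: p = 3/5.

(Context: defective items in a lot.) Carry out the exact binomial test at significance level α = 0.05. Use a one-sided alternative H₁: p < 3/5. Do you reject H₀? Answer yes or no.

reject H₀: no

Exact binomial: n=36, k=32, p₀=3/5=0.6000
P(X≤32) from Σ C(n,i)·p₀^i·(1−p₀)^(n−i)
p-value (one-sided, H₁ less) = 0.99998
At α=0.05: p ≥ α → fail to reject H₀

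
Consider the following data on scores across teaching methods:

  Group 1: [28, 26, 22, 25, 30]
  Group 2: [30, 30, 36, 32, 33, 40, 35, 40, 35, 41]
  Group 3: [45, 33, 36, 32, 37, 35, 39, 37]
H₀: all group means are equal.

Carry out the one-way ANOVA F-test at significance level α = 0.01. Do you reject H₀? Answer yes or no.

Group means [26.20, 35.20, 36.75], grand mean 33.783
SSB = Σnᵢ(x̄ᵢ−x̄)² = 378.013; SSW = ΣΣ(x−x̄ᵢ)² = 299.900
MSB = 378.013/2 = 189.0065; MSW = 299.900/20 = 14.9950
F = MSB/MSW = 12.6046
df = (2, 20)
p-value (upper-tail) = 0.00029
At α=0.01: p < α → reject H₀

reject H₀: yes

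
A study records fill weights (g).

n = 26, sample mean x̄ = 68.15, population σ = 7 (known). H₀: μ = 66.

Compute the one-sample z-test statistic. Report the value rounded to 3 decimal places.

SE = σ/√n = 7/√26 = 1.3728
z = (x̄−μ₀)/SE = (68.15−66)/1.3728 = 1.5661

test statistic = 1.566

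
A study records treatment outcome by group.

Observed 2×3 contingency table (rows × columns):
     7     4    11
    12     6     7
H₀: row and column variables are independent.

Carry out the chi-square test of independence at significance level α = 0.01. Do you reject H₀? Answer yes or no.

Row totals [22, 25], col totals [19, 10, 18], n=47
χ² = (7−8.89)²/8.89 + (4−4.68)²/4.68 + (11−8.43)²/8.43 + (12−10.11)²/10.11 + (6−5.32)²/5.32 + (7−9.57)²/9.57 = 2.4231
df = 2
p-value (upper-tail) = 0.29774
At α=0.01: p ≥ α → fail to reject H₀

reject H₀: no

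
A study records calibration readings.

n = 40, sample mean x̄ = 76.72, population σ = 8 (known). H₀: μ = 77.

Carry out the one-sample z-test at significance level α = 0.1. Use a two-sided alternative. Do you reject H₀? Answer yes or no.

reject H₀: no

SE = σ/√n = 8/√40 = 1.2649
z = (x̄−μ₀)/SE = (76.72−77)/1.2649 = -0.2214
p-value (two-sided) = 0.82481
At α=0.1: p ≥ α → fail to reject H₀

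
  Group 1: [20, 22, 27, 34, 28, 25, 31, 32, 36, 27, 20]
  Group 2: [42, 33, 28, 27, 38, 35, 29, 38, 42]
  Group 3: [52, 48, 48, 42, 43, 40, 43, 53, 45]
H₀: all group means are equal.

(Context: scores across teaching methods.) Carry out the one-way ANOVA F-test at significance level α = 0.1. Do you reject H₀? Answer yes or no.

reject H₀: yes

Group means [27.45, 34.67, 46.00], grand mean 35.448
SSB = Σnᵢ(x̄ᵢ−x̄)² = 1710.445; SSW = ΣΣ(x−x̄ᵢ)² = 728.727
MSB = 1710.445/2 = 855.2226; MSW = 728.727/26 = 28.0280
F = MSB/MSW = 30.5132
df = (2, 26)
p-value (upper-tail) = 0.00000
At α=0.1: p < α → reject H₀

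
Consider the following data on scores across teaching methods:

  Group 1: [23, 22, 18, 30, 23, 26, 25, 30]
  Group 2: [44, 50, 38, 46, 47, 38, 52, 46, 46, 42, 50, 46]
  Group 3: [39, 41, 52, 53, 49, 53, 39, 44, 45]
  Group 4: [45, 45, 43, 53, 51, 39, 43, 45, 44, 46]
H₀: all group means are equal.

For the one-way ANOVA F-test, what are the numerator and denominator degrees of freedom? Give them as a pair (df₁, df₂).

k = 4 groups, N = 39 total
df = (k−1, N−k) = (4−1, 39−4) = (3, 35)

degrees of freedom = [3, 35]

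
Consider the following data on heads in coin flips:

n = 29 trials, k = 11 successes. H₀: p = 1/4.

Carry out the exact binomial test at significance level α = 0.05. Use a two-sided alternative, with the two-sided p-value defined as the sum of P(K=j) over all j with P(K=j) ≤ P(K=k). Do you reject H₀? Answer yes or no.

reject H₀: no

Exact binomial: n=29, k=11, p₀=1/4=0.2500
P(X=j) = C(n,j)·p₀^j·(1−p₀)^(n−j); p = Σ P(X=j) over j with P(X=j) ≤ P(X=11)
p-value (two-sided) = 0.13104
At α=0.05: p ≥ α → fail to reject H₀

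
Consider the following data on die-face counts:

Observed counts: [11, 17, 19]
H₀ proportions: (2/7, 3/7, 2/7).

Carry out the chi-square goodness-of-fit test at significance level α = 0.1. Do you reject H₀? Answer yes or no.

reject H₀: no

n = 47; E_i = n·p_i = [13.43, 20.14, 13.43]
χ² = (11−13.43)²/13.43 + (17−20.14)²/20.14 + (19−13.43)²/13.43 = 3.2411
df = 2
p-value (upper-tail) = 0.19779
At α=0.1: p ≥ α → fail to reject H₀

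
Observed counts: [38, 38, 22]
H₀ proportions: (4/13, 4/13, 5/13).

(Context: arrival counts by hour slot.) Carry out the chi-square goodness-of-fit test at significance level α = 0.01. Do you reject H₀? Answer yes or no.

n = 98; E_i = n·p_i = [30.15, 30.15, 37.69]
χ² = (38−30.15)²/30.15 + (38−30.15)²/30.15 + (22−37.69)²/37.69 = 10.6163
df = 2
p-value (upper-tail) = 0.00495
At α=0.01: p < α → reject H₀

reject H₀: yes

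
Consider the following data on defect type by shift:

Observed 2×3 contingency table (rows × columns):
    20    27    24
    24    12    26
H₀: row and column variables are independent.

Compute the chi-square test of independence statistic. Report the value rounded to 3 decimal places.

Row totals [71, 62], col totals [44, 39, 50], n=133
χ² = (20−23.49)²/23.49 + (27−20.82)²/20.82 + (24−26.69)²/26.69 + (24−20.51)²/20.51 + (12−18.18)²/18.18 + (26−23.31)²/23.31 = 5.6296
df = 2

test statistic = 5.630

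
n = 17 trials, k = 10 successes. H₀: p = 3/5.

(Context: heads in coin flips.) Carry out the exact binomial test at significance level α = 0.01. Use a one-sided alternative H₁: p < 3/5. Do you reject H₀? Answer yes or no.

reject H₀: no

Exact binomial: n=17, k=10, p₀=3/5=0.6000
P(X≤10) from Σ C(n,i)·p₀^i·(1−p₀)^(n−i)
p-value (one-sided, H₁ less) = 0.55216
At α=0.01: p ≥ α → fail to reject H₀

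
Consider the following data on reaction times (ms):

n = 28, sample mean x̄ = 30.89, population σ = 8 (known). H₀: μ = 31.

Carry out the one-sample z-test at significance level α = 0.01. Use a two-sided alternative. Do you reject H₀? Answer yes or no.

SE = σ/√n = 8/√28 = 1.5119
z = (x̄−μ₀)/SE = (30.89−31)/1.5119 = -0.0728
p-value (two-sided) = 0.94200
At α=0.01: p ≥ α → fail to reject H₀

reject H₀: no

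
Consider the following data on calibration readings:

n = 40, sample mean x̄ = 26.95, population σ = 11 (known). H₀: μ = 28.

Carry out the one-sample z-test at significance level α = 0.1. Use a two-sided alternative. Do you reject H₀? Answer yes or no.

SE = σ/√n = 11/√40 = 1.7393
z = (x̄−μ₀)/SE = (26.95−28)/1.7393 = -0.6037
p-value (two-sided) = 0.54604
At α=0.1: p ≥ α → fail to reject H₀

reject H₀: no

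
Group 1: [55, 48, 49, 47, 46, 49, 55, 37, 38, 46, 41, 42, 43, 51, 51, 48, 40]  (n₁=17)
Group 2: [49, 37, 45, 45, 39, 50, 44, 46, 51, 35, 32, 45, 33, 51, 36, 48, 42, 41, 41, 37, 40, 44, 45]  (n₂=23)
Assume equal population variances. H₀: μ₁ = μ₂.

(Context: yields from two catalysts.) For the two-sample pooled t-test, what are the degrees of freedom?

degrees of freedom = 38

df = n₁ + n₂ − 2 = 17 + 23 − 2 = 38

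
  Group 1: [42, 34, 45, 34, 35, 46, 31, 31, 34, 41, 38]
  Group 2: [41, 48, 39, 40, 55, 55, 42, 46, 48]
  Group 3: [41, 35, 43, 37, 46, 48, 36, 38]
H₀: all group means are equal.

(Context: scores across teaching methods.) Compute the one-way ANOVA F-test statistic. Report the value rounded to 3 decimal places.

test statistic = 6.236

Group means [37.36, 46.00, 40.50], grand mean 41.036
SSB = Σnᵢ(x̄ᵢ−x̄)² = 372.419; SSW = ΣΣ(x−x̄ᵢ)² = 746.545
MSB = 372.419/2 = 186.2094; MSW = 746.545/25 = 29.8618
F = MSB/MSW = 6.2357
df = (2, 25)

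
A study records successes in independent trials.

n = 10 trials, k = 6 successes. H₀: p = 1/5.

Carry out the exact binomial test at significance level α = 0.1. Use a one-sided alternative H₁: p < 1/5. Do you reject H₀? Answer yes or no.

reject H₀: no

Exact binomial: n=10, k=6, p₀=1/5=0.2000
P(X≤6) from Σ C(n,i)·p₀^i·(1−p₀)^(n−i)
p-value (one-sided, H₁ less) = 0.99914
At α=0.1: p ≥ α → fail to reject H₀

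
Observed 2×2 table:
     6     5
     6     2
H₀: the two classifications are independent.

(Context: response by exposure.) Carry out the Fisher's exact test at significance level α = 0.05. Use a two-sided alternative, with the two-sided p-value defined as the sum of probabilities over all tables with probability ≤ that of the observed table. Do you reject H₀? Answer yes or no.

reject H₀: no

Margins: r₁=11, r₂=8, c₁=12, c₂=7, n=19
p_obs = C(11,6)·C(8,6)/C(19,12); sum pmf over tables with pmf ≤ p_obs
p-value (two-sided) = 0.63325
At α=0.05: p ≥ α → fail to reject H₀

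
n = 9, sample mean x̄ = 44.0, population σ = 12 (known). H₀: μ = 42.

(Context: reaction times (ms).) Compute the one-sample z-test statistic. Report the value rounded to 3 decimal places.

SE = σ/√n = 12/√9 = 4.0000
z = (x̄−μ₀)/SE = (44.0−42)/4.0000 = 0.5000

test statistic = 0.500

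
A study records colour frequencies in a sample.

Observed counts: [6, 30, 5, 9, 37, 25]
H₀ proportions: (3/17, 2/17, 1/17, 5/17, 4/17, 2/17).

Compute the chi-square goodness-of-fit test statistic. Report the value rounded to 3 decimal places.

n = 112; E_i = n·p_i = [19.76, 13.18, 6.59, 32.94, 26.35, 13.18]
χ² = (6−19.76)²/19.76 + (30−13.18)²/13.18 + (5−6.59)²/6.59 + (9−32.94)²/32.94 + (37−26.35)²/26.35 + (25−13.18)²/13.18 = 63.7603
df = 5

test statistic = 63.760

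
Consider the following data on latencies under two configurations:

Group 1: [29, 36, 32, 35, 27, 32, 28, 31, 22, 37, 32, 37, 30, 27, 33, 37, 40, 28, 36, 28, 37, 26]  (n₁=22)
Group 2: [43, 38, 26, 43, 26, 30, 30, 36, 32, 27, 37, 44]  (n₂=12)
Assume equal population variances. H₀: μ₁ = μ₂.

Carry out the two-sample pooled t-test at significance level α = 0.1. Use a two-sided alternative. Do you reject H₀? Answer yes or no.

reject H₀: no

x̄₁=31.818, s₁=4.646, n₁=22
x̄₂=34.333, s₂=6.760, n₂=12
s_p² = [21·4.646² + 11·6.760²]/32 = 29.8731
SE = √(s_p²·(1/22+1/12)) = 1.9615
t = (31.818−34.333)/1.9615 = -1.2823
df = 32
p-value (two-sided) = 0.20895
At α=0.1: p ≥ α → fail to reject H₀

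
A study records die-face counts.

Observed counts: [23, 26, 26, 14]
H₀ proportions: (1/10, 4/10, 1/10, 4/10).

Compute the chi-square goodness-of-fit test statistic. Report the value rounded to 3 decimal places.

n = 89; E_i = n·p_i = [8.90, 35.60, 8.90, 35.60]
χ² = (23−8.90)²/8.90 + (26−35.60)²/35.60 + (26−8.90)²/8.90 + (14−35.60)²/35.60 = 70.8876
df = 3

test statistic = 70.888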